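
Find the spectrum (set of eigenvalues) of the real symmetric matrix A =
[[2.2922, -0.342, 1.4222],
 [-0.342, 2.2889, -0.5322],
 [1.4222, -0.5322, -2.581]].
sigma(A) ≈ {-3, 2, 3}

A is real symmetric, so its spectrum consists of real eigenvalues. Expanding the characteristic polynomial of the displayed matrix gives
  det(λ I - A) = p(λ) = λ^3 + (-2)λ^2 + (-9)λ + (18).
Solving p(λ) = 0 yields eigenvalues ≈ -3, 2, 3. (A is shown rounded to 4 decimals, so these recover the underlying integer eigenvalues to within that precision.)
Verification: the trace of A = 2 equals the sum of eigenvalues 2, and det(A) ≈ -18.0008 matches the eigenvalue product -18.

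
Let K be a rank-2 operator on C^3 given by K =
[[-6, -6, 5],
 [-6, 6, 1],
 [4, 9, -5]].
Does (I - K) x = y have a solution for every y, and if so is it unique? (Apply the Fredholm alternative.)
(I - K) is invertible (det(I - K) = -95 ≠ 0), so for every y in C^3 the equation (I - K) x = y has a unique solution.

K has rank 2 and factors as K = U V^T = u1 v1^T + u2 v2^T with u1 = (-2, 2, 3), v1 = (0, 3, -1), u2 = (-3, -3, 2), v2 = (2, 0, -1) (multiplying out reproduces the displayed K). The nonzero eigenvalues of U V^T coincide with those of the 2 x 2 matrix G = V^T U = [[v1·u1, v1·u2], [v2·u1, v2·u2]] = [[3, -11], [-7, -8]], and by the Sylvester determinant identity det(I_3 - U V^T) = det(I_2 - V^T U) = det([[-2, 11], [7, 9]]) = (-2)(9) - (11)(7) = -95. (Direct check: I - K =
[[7, 6, -5],
 [6, -5, -1],
 [-4, -9, 6]]
has determinant -95.) The finite-dimensional Fredholm alternative says: either (I - K) is invertible, or ker(I - K) ≠ {0} and then range(I - K) = ker((I - K)^*)^⊥, with dim ker(I - K) = dim ker((I - K)^*). Since det(I - K) ≠ 0, 1 is not an eigenvalue of K and ker(I - K) = {0}, so we are in the first case: for every y there is a unique x = (I - K)^(-1) y. (Explicitly, by the Woodbury identity, (I - U V^T)^(-1) = I + U (I_2 - G)^(-1) V^T.)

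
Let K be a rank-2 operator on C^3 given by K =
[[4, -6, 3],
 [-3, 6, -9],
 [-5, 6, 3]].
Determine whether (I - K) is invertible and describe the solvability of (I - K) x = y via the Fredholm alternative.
(I - K) is invertible (det(I - K) = 93 ≠ 0), so for every y in C^3 the equation (I - K) x = y has a unique solution.

K has rank 2 and factors as K = U V^T = u1 v1^T + u2 v2^T with u1 = (-2, 3, 1), v1 = (-1, 2, -3), u2 = (1, 0, -2), v2 = (2, -2, -3) (multiplying out reproduces the displayed K). The nonzero eigenvalues of U V^T coincide with those of the 2 x 2 matrix G = V^T U = [[v1·u1, v1·u2], [v2·u1, v2·u2]] = [[5, 5], [-13, 8]], and by the Sylvester determinant identity det(I_3 - U V^T) = det(I_2 - V^T U) = det([[-4, -5], [13, -7]]) = (-4)(-7) - (-5)(13) = 93. (Direct check: I - K =
[[-3, 6, -3],
 [3, -5, 9],
 [5, -6, -2]]
has determinant 93.) The finite-dimensional Fredholm alternative says: either (I - K) is invertible, or ker(I - K) ≠ {0} and then range(I - K) = ker((I - K)^*)^⊥, with dim ker(I - K) = dim ker((I - K)^*). Since det(I - K) ≠ 0, 1 is not an eigenvalue of K and ker(I - K) = {0}, so we are in the first case: for every y there is a unique x = (I - K)^(-1) y. (Explicitly, by the Woodbury identity, (I - U V^T)^(-1) = I + U (I_2 - G)^(-1) V^T.)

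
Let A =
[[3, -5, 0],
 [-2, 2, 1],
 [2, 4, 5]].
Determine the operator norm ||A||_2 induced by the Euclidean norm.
||A||_2 ≈ 7.7487 (= sqrt(largest eigenvalue of A^T A))

||A||_2 = sigma_max(A) = sqrt(lambda_max(A^T A)). Form the symmetric matrix M = A^T A =
[[17, -11, 8],
 [-11, 45, 22],
 [8, 22, 26]].
Its characteristic polynomial (trace, sum of principal 2x2 minors, determinant of M give the coefficients) is
  p(λ) = det(λ I - M) = λ^3 - 88λ^2 + 1708λ - 1764.
No integer candidate from the rational root theorem (±divisors of 1764) is a root, so the roots are irrational. The cubic discriminant is Δ = 2540515152 > 0, so there are three distinct real roots. p(1) = -143 and p(2) = 1308 have opposite signs, so a root lies in (1, 2); Newton's method refines it to λ ≈ 1.0936. p(26) = 732 and p(27) = -117 have opposite signs, so a root lies in (26, 27); Newton's method refines it to λ ≈ 26.8633. p(60) = -84 and p(61) = 1957 have opposite signs, so a root lies in (60, 61); Newton's method refines it to λ ≈ 60.043. Check (Vieta): the three roots sum to 88, matching tr M = 88.
So the eigenvalues of A^T A are ≈ 1.0936, 26.8633, 60.043 (all ≥ 0, as they must be for A^T A). The largest is λ_max ≈ 60.043, hence ||A||_2 = sqrt(λ_max) ≈ 7.7487.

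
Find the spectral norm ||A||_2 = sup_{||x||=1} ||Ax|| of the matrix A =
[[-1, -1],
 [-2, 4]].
||A||_2 = sqrt((22 + sqrt(340))/2) ≈ 4.4966 (= sqrt(largest eigenvalue of A^T A))

||A||_2 = sigma_max(A) = sqrt(lambda_max(A^T A)). Form the symmetric matrix M = A^T A =
[[5, -7],
 [-7, 17]].
Its characteristic polynomial (trace, determinant of M give the coefficients) is
  p(λ) = det(λ I - M) = λ^2 - 22λ + 36.
For λ^2 - 22λ + 36 the discriminant is 340. It is nonnegative but not a perfect square, so the roots are real and irrational: λ = (22 ± sqrt(340))/2 ≈ 20.2195, 1.7805.
So the eigenvalues of A^T A are ≈ 1.7805, 20.2195 (all ≥ 0, as they must be for A^T A). The largest is λ_max = (22 + sqrt(340))/2 ≈ 20.2195, hence ||A||_2 = sqrt(λ_max) = sqrt((22 + sqrt(340))/2) ≈ 4.4966.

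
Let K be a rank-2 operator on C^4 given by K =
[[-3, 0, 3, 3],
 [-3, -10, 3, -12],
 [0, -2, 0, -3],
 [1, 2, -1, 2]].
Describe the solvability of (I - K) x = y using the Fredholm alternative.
(I - K) is invertible (det(I - K) = 40 ≠ 0), so for every y in C^4 the equation (I - K) x = y has a unique solution.

K has rank 2 and factors as K = U V^T = u1 v1^T + u2 v2^T with u1 = (3, -2, -1, 0), v1 = (0, 2, 0, 3), u2 = (-3, -3, 0, 1), v2 = (1, 2, -1, 2) (multiplying out reproduces the displayed K). The nonzero eigenvalues of U V^T coincide with those of the 2 x 2 matrix G = V^T U = [[v1·u1, v1·u2], [v2·u1, v2·u2]] = [[-4, -3], [0, -7]], and by the Sylvester determinant identity det(I_4 - U V^T) = det(I_2 - V^T U) = det([[5, 3], [0, 8]]) = (5)(8) - (3)(0) = 40. (Direct check: I - K =
[[4, 0, -3, -3],
 [3, 11, -3, 12],
 [0, 2, 1, 3],
 [-1, -2, 1, -1]]
has determinant 40.) The finite-dimensional Fredholm alternative says: either (I - K) is invertible, or ker(I - K) ≠ {0} and then range(I - K) = ker((I - K)^*)^⊥, with dim ker(I - K) = dim ker((I - K)^*). Since det(I - K) ≠ 0, 1 is not an eigenvalue of K and ker(I - K) = {0}, so we are in the first case: for every y there is a unique x = (I - K)^(-1) y. (Explicitly, by the Woodbury identity, (I - U V^T)^(-1) = I + U (I_2 - G)^(-1) V^T.)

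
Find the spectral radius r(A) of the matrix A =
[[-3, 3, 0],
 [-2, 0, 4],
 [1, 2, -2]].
r(A) ≈ 3.8428

The eigenvalues of A are the roots of its characteristic polynomial. With M = A (coefficients from the trace, the sum of principal 2x2 minors, and det A):
  p(λ) = det(λ I - M) = λ^3 + 5λ^2 + 4λ - 24.
No integer candidate from the rational root theorem (±divisors of 24) is a root, so the roots are irrational. The cubic discriminant is Δ = -12048 < 0, so there is one real root and a complex-conjugate pair. p(1) = -14 and p(2) = 12 have opposite signs, so a root lies in (1, 2); Newton's method refines it to λ ≈ 1.6252. Dividing out (λ - (1.6252)) leaves approximately λ^2 + 6.6252λ + 14.7673. For λ^2 + 6.6252λ + 14.7673 the discriminant is -15.176. It is negative, so the remaining roots are the complex-conjugate pair λ ≈ -3.3126 ± 1.9478i. Their product equals the constant term, so |λ|^2 ≈ 14.7673 and |λ| ≈ 3.8428.
Thus the eigenvalues (to 4 decimals) are 1.6252 (modulus 1.6252); -3.3126 ± 1.9478i (modulus 3.8428). The spectral radius is the largest modulus: r(A) ≈ 3.8428. (Cross-check: r(A) ≤ ||A||_2 ≈ 5.2462; equality holds whenever A is normal, though it can also hold for some non-normal A.)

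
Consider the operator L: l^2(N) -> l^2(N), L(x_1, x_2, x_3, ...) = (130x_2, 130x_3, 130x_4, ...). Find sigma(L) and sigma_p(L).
sigma(L) = closed disk {z in C : |z| ≤ 130}; sigma_p(L) = open disk {z in C : |z| < 130}

Note L = 130·V where V is the unit left shift (V x)_k = x_{k+1}; so sigma(L) = 130·sigma(V) and ||L|| = 130||V||. ||L x||^2 = 16900sum_{k≥2} |x_k|^2 ≤ 16900||x||^2, with equality on {x : x_1 = 0}, so ||L|| = 130. For any lambda with |lambda| < 130, set r = lambda/130 (|r| < 1); the vector x = (1, r, r^2, ...) is in l^2 and satisfies L x = 130(r, r^2, ...) = lambda x, so lambda is an eigenvalue. On the boundary |lambda| = 130 the geometric series diverges, so no l^2 eigenvector exists, but these lambda lie in the approximate point spectrum. Hence sigma(L) is the closed disk of radius 130 and sigma_p(L) is the open disk.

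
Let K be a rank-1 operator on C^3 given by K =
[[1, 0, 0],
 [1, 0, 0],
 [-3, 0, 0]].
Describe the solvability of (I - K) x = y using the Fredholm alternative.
(I - K) is singular (det(I - K) = 0, i.e. 1 ∈ sigma(K)). (I - K) x = y is solvable iff y ⊥ ker((I - K)^*) = span{(1, 0, 0)}, i.e. iff y_1 = 0. When solvable, the solutions are x = y + c·(1, 1, -3), c arbitrary (ker(I - K) = span{(1, 1, -3)}, dimension 1).

K has rank 1, so it is an outer product K = u v^T: every row of K is a multiple of one row vector. Reading off the entries, u = (1, 1, -3) and v = (1, 0, 0) (row i of K equals u_i·v^T). A rank-one matrix u v^T satisfies K u = u (v·u) and kills the (2)-dimensional subspace v^⊥, so its characteristic polynomial is lambda^2 (lambda - v·u) with v·u = tr K = 1. Hence the eigenvalues of I - K are 1 (multiplicity 2) and 1 - (1) = 0, so det(I - K) = 0. (Direct check: I - K =
[[0, 0, 0],
 [-1, 1, 0],
 [3, 0, 1]]
has determinant 0.) So 1 is an eigenvalue of K and (I - K) is not invertible. The finite-dimensional Fredholm alternative says: either (I - K) is invertible, or ker(I - K) ≠ {0} and then range(I - K) = ker((I - K)^*)^⊥, with dim ker(I - K) = dim ker((I - K)^*). We are in the second case, so we need both kernels. Kernel of I - K: (I - K) u = u - u (v·u) = u - u = 0, so ker(I - K) = span{u} = span{(1, 1, -3)} (it is exactly 1-dimensional because rank(I - K) = 2). Kernel of the adjoint: K is real, so (I - K)^* = I - K^T = I - v u^T, and (I - v u^T) v = v - v (u·v) = 0; hence ker((I - K)^*) = span{v} = span{(1, 0, 0)}. Therefore (I - K) x = y is solvable iff <y, v> = 0, i.e. iff y_1 = 0. When this holds, K y = u (v·y) = 0, so (I - K) y = y and x = y is a particular solution; the full solution set is the line x = y + c·u = y + c·(1, 1, -3), c ∈ C.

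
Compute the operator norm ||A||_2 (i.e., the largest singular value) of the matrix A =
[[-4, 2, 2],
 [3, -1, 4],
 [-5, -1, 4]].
||A||_2 ≈ 7.7855 (= sqrt(largest eigenvalue of A^T A))

||A||_2 = sigma_max(A) = sqrt(lambda_max(A^T A)). Form the symmetric matrix M = A^T A =
[[50, -6, -16],
 [-6, 6, -4],
 [-16, -4, 36]].
Its characteristic polynomial (trace, sum of principal 2x2 minors, determinant of M give the coefficients) is
  p(λ) = det(λ I - M) = λ^3 - 92λ^2 + 2008λ - 6400.
No integer candidate from the rational root theorem (±divisors of 6400) is a root, so the roots are irrational. The cubic discriminant is Δ = 1983106048 > 0, so there are three distinct real roots. p(3) = -1177 and p(4) = 224 have opposite signs, so a root lies in (3, 4); Newton's method refines it to λ ≈ 3.832. p(27) = 431 and p(28) = -352 have opposite signs, so a root lies in (27, 28); Newton's method refines it to λ ≈ 27.5534. p(60) = -1120 and p(61) = 737 have opposite signs, so a root lies in (60, 61); Newton's method refines it to λ ≈ 60.6146. Check (Vieta): the three roots sum to 92, matching tr M = 92.
So the eigenvalues of A^T A are ≈ 3.832, 27.5534, 60.6146 (all ≥ 0, as they must be for A^T A). The largest is λ_max ≈ 60.6146, hence ||A||_2 = sqrt(λ_max) ≈ 7.7855.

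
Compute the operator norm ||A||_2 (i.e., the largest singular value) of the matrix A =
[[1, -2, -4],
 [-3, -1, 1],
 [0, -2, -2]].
||A||_2 ≈ 5.4015 (= sqrt(largest eigenvalue of A^T A))

||A||_2 = sigma_max(A) = sqrt(lambda_max(A^T A)). Form the symmetric matrix M = A^T A =
[[10, 1, -7],
 [1, 9, 11],
 [-7, 11, 21]].
Its characteristic polynomial (trace, sum of principal 2x2 minors, determinant of M give the coefficients) is
  p(λ) = det(λ I - M) = λ^3 - 40λ^2 + 318λ - 64.
No integer candidate from the rational root theorem (±divisors of 64) is a root, so the roots are irrational. The cubic discriminant is Δ = 31327520 > 0, so there are three distinct real roots. p(0) = -64 and p(1) = 215 have opposite signs, so a root lies in (0, 1); Newton's method refines it to λ ≈ 0.2066. p(10) = 116 and p(11) = -75 have opposite signs, so a root lies in (10, 11); Newton's method refines it to λ ≈ 10.6177. p(29) = -93 and p(30) = 476 have opposite signs, so a root lies in (29, 30); Newton's method refines it to λ ≈ 29.1757. Check (Vieta): the three roots sum to 40, matching tr M = 40.
So the eigenvalues of A^T A are ≈ 0.2066, 10.6177, 29.1757 (all ≥ 0, as they must be for A^T A). The largest is λ_max ≈ 29.1757, hence ||A||_2 = sqrt(λ_max) ≈ 5.4015.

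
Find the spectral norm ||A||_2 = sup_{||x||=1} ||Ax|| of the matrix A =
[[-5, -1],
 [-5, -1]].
||A||_2 = sqrt(52) ≈ 7.2111 (= sqrt(largest eigenvalue of A^T A))

||A||_2 = sigma_max(A) = sqrt(lambda_max(A^T A)). Form the symmetric matrix M = A^T A =
[[50, 10],
 [10, 2]].
Its characteristic polynomial (trace, determinant of M give the coefficients) is
  p(λ) = det(λ I - M) = λ^2 - 52λ.
For λ^2 - 52λ the discriminant is 2704. It is a perfect square (52^2), so the roots are rational: λ = (52 ± 52)/2 = 52, 0.
So the eigenvalues of A^T A are ≈ 0, 52 (all ≥ 0, as they must be for A^T A). The largest is λ_max = 52, hence ||A||_2 = sqrt(λ_max) = sqrt(52) ≈ 7.2111.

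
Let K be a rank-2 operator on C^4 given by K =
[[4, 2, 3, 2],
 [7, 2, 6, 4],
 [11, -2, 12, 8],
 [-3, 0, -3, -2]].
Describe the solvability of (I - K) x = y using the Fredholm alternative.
(I - K) is invertible (det(I - K) = 24 ≠ 0), so for every y in C^4 the equation (I - K) x = y has a unique solution.

K has rank 2 and factors as K = U V^T = u1 v1^T + u2 v2^T with u1 = (-2, -3, -3, 1), v1 = (-3, 0, -3, -2), u2 = (1, 1, -1, 0), v2 = (-2, 2, -3, -2) (multiplying out reproduces the displayed K). The nonzero eigenvalues of U V^T coincide with those of the 2 x 2 matrix G = V^T U = [[v1·u1, v1·u2], [v2·u1, v2·u2]] = [[13, 0], [5, 3]], and by the Sylvester determinant identity det(I_4 - U V^T) = det(I_2 - V^T U) = det([[-12, 0], [-5, -2]]) = (-12)(-2) - (0)(-5) = 24. (Direct check: I - K =
[[-3, -2, -3, -2],
 [-7, -1, -6, -4],
 [-11, 2, -11, -8],
 [3, 0, 3, 3]]
has determinant 24.) The finite-dimensional Fredholm alternative says: either (I - K) is invertible, or ker(I - K) ≠ {0} and then range(I - K) = ker((I - K)^*)^⊥, with dim ker(I - K) = dim ker((I - K)^*). Since det(I - K) ≠ 0, 1 is not an eigenvalue of K and ker(I - K) = {0}, so we are in the first case: for every y there is a unique x = (I - K)^(-1) y. (Explicitly, by the Woodbury identity, (I - U V^T)^(-1) = I + U (I_2 - G)^(-1) V^T.)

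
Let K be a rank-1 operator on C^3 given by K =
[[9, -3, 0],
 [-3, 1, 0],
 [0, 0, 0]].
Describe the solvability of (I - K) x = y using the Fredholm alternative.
(I - K) is invertible (det(I - K) = -9 ≠ 0), so for every y in C^3 the equation (I - K) x = y has a unique solution.

K has rank 1, so it is an outer product K = u v^T: every row of K is a multiple of one row vector. Reading off the entries, u = (-3, 1, 0) and v = (-3, 1, 0) (row i of K equals u_i·v^T). A rank-one matrix u v^T satisfies K u = u (v·u) and kills the (2)-dimensional subspace v^⊥, so its characteristic polynomial is lambda^2 (lambda - v·u) with v·u = tr K = 10. Hence the eigenvalues of I - K are 1 (multiplicity 2) and 1 - (10) = -9, so det(I - K) = -9. (Direct check: I - K =
[[-8, 3, 0],
 [3, 0, 0],
 [0, 0, 1]]
has determinant -9.) The finite-dimensional Fredholm alternative says: either (I - K) is invertible, or ker(I - K) ≠ {0} and then range(I - K) = ker((I - K)^*)^⊥, with dim ker(I - K) = dim ker((I - K)^*). Since det(I - K) ≠ 0, 1 is not an eigenvalue of K and ker(I - K) = {0}, so we are in the first case: for every y there is a unique x = (I - K)^(-1) y. Explicitly, by the Sherman–Morrison formula, (I - u v^T)^(-1) = I + u v^T/(1 - v·u), i.e. (I - K)^(-1) = I + K/(-9).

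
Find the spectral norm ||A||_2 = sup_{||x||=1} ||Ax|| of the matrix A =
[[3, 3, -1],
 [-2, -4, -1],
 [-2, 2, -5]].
||A||_2 ≈ 6.2047 (= sqrt(largest eigenvalue of A^T A))

||A||_2 = sigma_max(A) = sqrt(lambda_max(A^T A)). Form the symmetric matrix M = A^T A =
[[17, 13, 9],
 [13, 29, -9],
 [9, -9, 27]].
Its characteristic polynomial (trace, sum of principal 2x2 minors, determinant of M give the coefficients) is
  p(λ) = det(λ I - M) = λ^3 - 73λ^2 + 1404λ - 2916.
No integer candidate from the rational root theorem (±divisors of 2916) is a root, so the roots are irrational. The cubic discriminant is Δ = 46784304 > 0, so there are three distinct real roots. p(2) = -392 and p(3) = 666 have opposite signs, so a root lies in (2, 3); Newton's method refines it to λ ≈ 2.3563. p(32) = 28 and p(33) = -144 have opposite signs, so a root lies in (32, 33); Newton's method refines it to λ ≈ 32.1454. p(38) = -104 and p(39) = 126 have opposite signs, so a root lies in (38, 39); Newton's method refines it to λ ≈ 38.4984. Check (Vieta): the three roots sum to 73, matching tr M = 73.
So the eigenvalues of A^T A are ≈ 2.3563, 32.1454, 38.4984 (all ≥ 0, as they must be for A^T A). The largest is λ_max ≈ 38.4984, hence ||A||_2 = sqrt(λ_max) ≈ 6.2047.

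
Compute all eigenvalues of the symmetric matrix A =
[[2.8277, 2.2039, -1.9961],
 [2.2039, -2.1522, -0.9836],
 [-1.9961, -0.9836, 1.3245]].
sigma(A) ≈ {-3, 0, 5}

A is real symmetric, so its spectrum consists of real eigenvalues. Expanding the characteristic polynomial of the displayed matrix gives
  det(λ I - A) = p(λ) = λ^3 + (-2)λ^2 + (-15)λ + (0).
Solving p(λ) = 0 yields eigenvalues ≈ -3, 0, 5. (A is shown rounded to 4 decimals, so these recover the underlying integer eigenvalues to within that precision.)
Verification: the trace of A = 2 equals the sum of eigenvalues 2, and det(A) ≈ -0.0003 matches the eigenvalue product 0.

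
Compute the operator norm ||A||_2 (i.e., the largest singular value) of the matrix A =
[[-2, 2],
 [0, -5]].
||A||_2 = sqrt((33 + sqrt(689))/2) ≈ 5.4428 (= sqrt(largest eigenvalue of A^T A))

||A||_2 = sigma_max(A) = sqrt(lambda_max(A^T A)). Form the symmetric matrix M = A^T A =
[[4, -4],
 [-4, 29]].
Its characteristic polynomial (trace, determinant of M give the coefficients) is
  p(λ) = det(λ I - M) = λ^2 - 33λ + 100.
For λ^2 - 33λ + 100 the discriminant is 689. It is nonnegative but not a perfect square, so the roots are real and irrational: λ = (33 ± sqrt(689))/2 ≈ 29.6244, 3.3756.
So the eigenvalues of A^T A are ≈ 3.3756, 29.6244 (all ≥ 0, as they must be for A^T A). The largest is λ_max = (33 + sqrt(689))/2 ≈ 29.6244, hence ||A||_2 = sqrt(λ_max) = sqrt((33 + sqrt(689))/2) ≈ 5.4428.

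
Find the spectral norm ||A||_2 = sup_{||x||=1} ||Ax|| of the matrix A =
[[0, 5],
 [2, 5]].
||A||_2 = sqrt((54 + sqrt(2516))/2) ≈ 7.2166 (= sqrt(largest eigenvalue of A^T A))

||A||_2 = sigma_max(A) = sqrt(lambda_max(A^T A)). Form the symmetric matrix M = A^T A =
[[4, 10],
 [10, 50]].
Its characteristic polynomial (trace, determinant of M give the coefficients) is
  p(λ) = det(λ I - M) = λ^2 - 54λ + 100.
For λ^2 - 54λ + 100 the discriminant is 2516. It is nonnegative but not a perfect square, so the roots are real and irrational: λ = (54 ± sqrt(2516))/2 ≈ 52.0799, 1.9201.
So the eigenvalues of A^T A are ≈ 1.9201, 52.0799 (all ≥ 0, as they must be for A^T A). The largest is λ_max = (54 + sqrt(2516))/2 ≈ 52.0799, hence ||A||_2 = sqrt(λ_max) = sqrt((54 + sqrt(2516))/2) ≈ 7.2166.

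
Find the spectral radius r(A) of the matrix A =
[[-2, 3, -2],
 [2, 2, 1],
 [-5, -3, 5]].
r(A) ≈ 5.466

The eigenvalues of A are the roots of its characteristic polynomial. With M = A (coefficients from the trace, the sum of principal 2x2 minors, and det A):
  p(λ) = det(λ I - M) = λ^3 - 5λ^2 - 17λ + 79.
No integer candidate from the rational root theorem (±divisors of 79) is a root, so the roots are irrational. The cubic discriminant is Δ = 18740 > 0, so there are three distinct real roots. p(-5) = -86 and p(-4) = 3 have opposite signs, so a root lies in (-5, -4); Newton's method refines it to λ ≈ -4.0418. p(3) = 10 and p(4) = -5 have opposite signs, so a root lies in (3, 4); Newton's method refines it to λ ≈ 3.5759. p(5) = -6 and p(6) = 13 have opposite signs, so a root lies in (5, 6); Newton's method refines it to λ ≈ 5.466. Check (Vieta): the three roots sum to 5, matching tr M = 5.
Thus the eigenvalues (to 4 decimals) are -4.0418 (modulus 4.0418); 3.5759 (modulus 3.5759); 5.466 (modulus 5.466). The spectral radius is the largest modulus: r(A) ≈ 5.466. (Cross-check: r(A) ≤ ||A||_2 ≈ 7.9373; equality holds whenever A is normal, though it can also hold for some non-normal A.)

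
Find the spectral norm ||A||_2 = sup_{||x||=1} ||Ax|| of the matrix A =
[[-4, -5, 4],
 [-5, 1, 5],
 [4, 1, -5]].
||A||_2 ≈ 11.4039 (= sqrt(largest eigenvalue of A^T A))

||A||_2 = sigma_max(A) = sqrt(lambda_max(A^T A)). Form the symmetric matrix M = A^T A =
[[57, 19, -61],
 [19, 27, -20],
 [-61, -20, 66]].
Its characteristic polynomial (trace, sum of principal 2x2 minors, determinant of M give the coefficients) is
  p(λ) = det(λ I - M) = λ^3 - 150λ^2 + 2601λ - 841.
No integer candidate from the rational root theorem (±divisors of 841) is a root, so the roots are irrational. The cubic discriminant is Δ = 76365365409 > 0, so there are three distinct real roots. p(0) = -841 and p(1) = 1611 have opposite signs, so a root lies in (0, 1); Newton's method refines it to λ ≈ 0.3296. p(19) = 1287 and p(20) = -821 have opposite signs, so a root lies in (19, 20); Newton's method refines it to λ ≈ 19.6207. p(130) = -711 and p(131) = 13831 have opposite signs, so a root lies in (130, 131); Newton's method refines it to λ ≈ 130.0497. Check (Vieta): the three roots sum to 150, matching tr M = 150.
So the eigenvalues of A^T A are ≈ 0.3296, 19.6207, 130.0497 (all ≥ 0, as they must be for A^T A). The largest is λ_max ≈ 130.0497, hence ||A||_2 = sqrt(λ_max) ≈ 11.4039.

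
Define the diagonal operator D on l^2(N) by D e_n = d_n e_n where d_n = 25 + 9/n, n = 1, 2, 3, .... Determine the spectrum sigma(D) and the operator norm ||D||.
sigma(D) = {25 + 9/n : n ≥ 1} ∪ {25}; ||D|| = 34

A bounded diagonal operator on l^2 with diagonal entries d_n has spectrum equal to the closure of {d_n : n ≥ 1}: every d_n is an eigenvalue (with eigenvector e_n), so {d_n} ⊂ sigma(D); the spectrum is closed, so its closure is too; and for lambda not in the closure, (D - lambda I) has bounded inverse (the diagonal entries 1/(d_n - lambda) are bounded). For our sequence d_n = 25 + 9/n, n = 1, 2, 3, ...:
  - {d_n} = {25 + 9/n : n ≥ 1}; the only limit point is 25
  - closure = {25 + 9/n : n ≥ 1} ∪ {25}
For the norm: a diagonal operator has ||D|| = sup_n |d_n|. Here d_n = 25 + 9/n is positive and decreasing, so sup_n |d_n| = d_1 = 25 + 9 = 34. So ||D|| = 34.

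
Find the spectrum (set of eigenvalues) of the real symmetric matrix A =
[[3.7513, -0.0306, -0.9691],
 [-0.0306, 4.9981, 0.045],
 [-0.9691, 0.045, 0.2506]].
sigma(A) ≈ {0, 4, 5}

A is real symmetric, so its spectrum consists of real eigenvalues. Expanding the characteristic polynomial of the displayed matrix gives
  det(λ I - A) = p(λ) = λ^3 + (-9)λ^2 + (20)λ + (0).
Solving p(λ) = 0 yields eigenvalues ≈ 0, 4, 5. (A is shown rounded to 4 decimals, so these recover the underlying integer eigenvalues to within that precision.)
Verification: the trace of A = 9 equals the sum of eigenvalues 9, and det(A) ≈ -0.0006 matches the eigenvalue product 0.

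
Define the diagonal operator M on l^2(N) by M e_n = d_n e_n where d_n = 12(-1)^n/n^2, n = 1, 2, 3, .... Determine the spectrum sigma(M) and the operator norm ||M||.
sigma(M) = {12(-1)^n/n^2 : n ≥ 1} ∪ {0}; ||M|| = 12

A bounded diagonal operator on l^2 with diagonal entries d_n has spectrum equal to the closure of {d_n : n ≥ 1}: every d_n is an eigenvalue (with eigenvector e_n), so {d_n} ⊂ sigma(M); the spectrum is closed, so its closure is too; and for lambda not in the closure, (M - lambda I) has bounded inverse (the diagonal entries 1/(d_n - lambda) are bounded). For our sequence d_n = 12(-1)^n/n^2, n = 1, 2, 3, ...:
  - {d_n} = {12(-1)^n/n^2 : n ≥ 1}; the only limit point is 0
  - closure = {12(-1)^n/n^2 : n ≥ 1} ∪ {0}
For the norm: a diagonal operator has ||M|| = sup_n |d_n|. Here |d_n| = 12/n^2 is decreasing, so sup_n |d_n| = |d_1| = 12. So ||M|| = 12.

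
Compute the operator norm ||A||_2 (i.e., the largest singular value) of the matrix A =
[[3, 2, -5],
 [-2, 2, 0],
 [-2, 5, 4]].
||A||_2 ≈ 7.7949 (= sqrt(largest eigenvalue of A^T A))

||A||_2 = sigma_max(A) = sqrt(lambda_max(A^T A)). Form the symmetric matrix M = A^T A =
[[17, -8, -23],
 [-8, 33, 10],
 [-23, 10, 41]].
Its characteristic polynomial (trace, sum of principal 2x2 minors, determinant of M give the coefficients) is
  p(λ) = det(λ I - M) = λ^3 - 91λ^2 + 1918λ - 4900.
No integer candidate from the rational root theorem (±divisors of 4900) is a root, so the roots are irrational. The cubic discriminant is Δ = 2216332916 > 0, so there are three distinct real roots. p(2) = -1420 and p(3) = 62 have opposite signs, so a root lies in (2, 3); Newton's method refines it to λ ≈ 2.9558. p(27) = 230 and p(28) = -588 have opposite signs, so a root lies in (27, 28); Newton's method refines it to λ ≈ 27.2833. p(60) = -1420 and p(61) = 468 have opposite signs, so a root lies in (60, 61); Newton's method refines it to λ ≈ 60.7609. Check (Vieta): the three roots sum to 91, matching tr M = 91.
So the eigenvalues of A^T A are ≈ 2.9558, 27.2833, 60.7609 (all ≥ 0, as they must be for A^T A). The largest is λ_max ≈ 60.7609, hence ||A||_2 = sqrt(λ_max) ≈ 7.7949.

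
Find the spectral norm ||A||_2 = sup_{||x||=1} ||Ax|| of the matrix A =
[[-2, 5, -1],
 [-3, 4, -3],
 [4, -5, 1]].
||A||_2 ≈ 10.0622 (= sqrt(largest eigenvalue of A^T A))

||A||_2 = sigma_max(A) = sqrt(lambda_max(A^T A)). Form the symmetric matrix M = A^T A =
[[29, -42, 15],
 [-42, 66, -22],
 [15, -22, 11]].
Its characteristic polynomial (trace, sum of principal 2x2 minors, determinant of M give the coefficients) is
  p(λ) = det(λ I - M) = λ^3 - 106λ^2 + 486λ - 484.
No integer candidate from the rational root theorem (±divisors of 484) is a root, so the roots are irrational. The cubic discriminant is Δ = 331408736 > 0, so there are three distinct real roots. p(1) = -103 and p(2) = 72 have opposite signs, so a root lies in (1, 2); Newton's method refines it to λ ≈ 1.4452. p(3) = 47 and p(4) = -172 have opposite signs, so a root lies in (3, 4); Newton's method refines it to λ ≈ 3.3077. p(101) = -2403 and p(102) = 7472 have opposite signs, so a root lies in (101, 102); Newton's method refines it to λ ≈ 101.2471. Check (Vieta): the three roots sum to 106, matching tr M = 106.
So the eigenvalues of A^T A are ≈ 1.4452, 3.3077, 101.2471 (all ≥ 0, as they must be for A^T A). The largest is λ_max ≈ 101.2471, hence ||A||_2 = sqrt(λ_max) ≈ 10.0622.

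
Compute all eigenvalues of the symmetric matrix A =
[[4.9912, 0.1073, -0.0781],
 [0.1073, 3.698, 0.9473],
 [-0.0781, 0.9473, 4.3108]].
sigma(A) ≈ {3, 5} (5 with multiplicity 2)

A is real symmetric, so its spectrum consists of real eigenvalues. Expanding the characteristic polynomial of the displayed matrix gives
  det(λ I - A) = p(λ) = λ^3 + (-13)λ^2 + (55)λ + (-75).
Solving p(λ) = 0 yields eigenvalues ≈ 3, 5, 5. (A is shown rounded to 4 decimals, so these recover the underlying integer eigenvalues to within that precision.)
Verification: the trace of A = 13 equals the sum of eigenvalues 13, and det(A) ≈ 74.9994 matches the eigenvalue product 75.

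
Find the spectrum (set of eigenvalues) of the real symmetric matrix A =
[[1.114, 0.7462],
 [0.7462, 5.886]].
sigma(A) ≈ {1, 6}

A is real symmetric, so its spectrum consists of real eigenvalues. Expanding the characteristic polynomial of the displayed matrix gives
  det(λ I - A) = p(λ) = λ^2 + (-7)λ + (6).
Solving p(λ) = 0 yields eigenvalues ≈ 1, 6. (A is shown rounded to 4 decimals, so these recover the underlying integer eigenvalues to within that precision.)
Verification: the trace of A = 7 equals the sum of eigenvalues 7, and det(A) ≈ 6.0002 matches the eigenvalue product 6.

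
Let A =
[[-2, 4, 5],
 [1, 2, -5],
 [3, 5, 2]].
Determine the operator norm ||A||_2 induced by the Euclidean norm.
||A||_2 ≈ 8.3689 (= sqrt(largest eigenvalue of A^T A))

||A||_2 = sigma_max(A) = sqrt(lambda_max(A^T A)). Form the symmetric matrix M = A^T A =
[[14, 9, -9],
 [9, 45, 20],
 [-9, 20, 54]].
Its characteristic polynomial (trace, sum of principal 2x2 minors, determinant of M give the coefficients) is
  p(λ) = det(λ I - M) = λ^3 - 113λ^2 + 3254λ - 17161.
No integer candidate from the rational root theorem (±divisors of 17161) is a root, so the roots are irrational. The cubic discriminant is Δ = 3969329409 > 0, so there are three distinct real roots. p(6) = -1489 and p(7) = 423 have opposite signs, so a root lies in (6, 7); Newton's method refines it to λ ≈ 6.7701. p(36) = 191 and p(37) = -807 have opposite signs, so a root lies in (36, 37); Newton's method refines it to λ ≈ 36.192. p(70) = -81 and p(71) = 2151 have opposite signs, so a root lies in (70, 71); Newton's method refines it to λ ≈ 70.0379. Check (Vieta): the three roots sum to 113, matching tr M = 113.
So the eigenvalues of A^T A are ≈ 6.7701, 36.192, 70.0379 (all ≥ 0, as they must be for A^T A). The largest is λ_max ≈ 70.0379, hence ||A||_2 = sqrt(λ_max) ≈ 8.3689.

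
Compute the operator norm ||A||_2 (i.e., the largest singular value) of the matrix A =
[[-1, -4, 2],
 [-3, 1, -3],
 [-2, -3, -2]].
||A||_2 ≈ 5.4056 (= sqrt(largest eigenvalue of A^T A))

||A||_2 = sigma_max(A) = sqrt(lambda_max(A^T A)). Form the symmetric matrix M = A^T A =
[[14, 7, 11],
 [7, 26, -5],
 [11, -5, 17]].
Its characteristic polynomial (trace, sum of principal 2x2 minors, determinant of M give the coefficients) is
  p(λ) = det(λ I - M) = λ^3 - 57λ^2 + 849λ - 1089.
No integer candidate from the rational root theorem (±divisors of 1089) is a root, so the roots are irrational. The cubic discriminant is Δ = 3921264 > 0, so there are three distinct real roots. p(1) = -296 and p(2) = 389 have opposite signs, so a root lies in (1, 2); Newton's method refines it to λ ≈ 1.4135. p(26) = 29 and p(27) = -36 have opposite signs, so a root lies in (26, 27); Newton's method refines it to λ ≈ 26.3663. p(29) = -16 and p(30) = 81 have opposite signs, so a root lies in (29, 30); Newton's method refines it to λ ≈ 29.2202. Check (Vieta): the three roots sum to 57, matching tr M = 57.
So the eigenvalues of A^T A are ≈ 1.4135, 26.3663, 29.2202 (all ≥ 0, as they must be for A^T A). The largest is λ_max ≈ 29.2202, hence ||A||_2 = sqrt(λ_max) ≈ 5.4056.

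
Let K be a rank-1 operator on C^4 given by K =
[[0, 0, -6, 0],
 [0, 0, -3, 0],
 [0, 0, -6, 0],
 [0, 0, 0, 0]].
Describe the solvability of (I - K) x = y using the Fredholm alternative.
(I - K) is invertible (det(I - K) = 7 ≠ 0), so for every y in C^4 the equation (I - K) x = y has a unique solution.

K has rank 1, so it is an outer product K = u v^T: every row of K is a multiple of one row vector. Reading off the entries, u = (2, 1, 2, 0) and v = (0, 0, -3, 0) (row i of K equals u_i·v^T). A rank-one matrix u v^T satisfies K u = u (v·u) and kills the (3)-dimensional subspace v^⊥, so its characteristic polynomial is lambda^3 (lambda - v·u) with v·u = tr K = -6. Hence the eigenvalues of I - K are 1 (multiplicity 3) and 1 - (-6) = 7, so det(I - K) = 7. (Direct check: I - K =
[[1, 0, 6, 0],
 [0, 1, 3, 0],
 [0, 0, 7, 0],
 [0, 0, 0, 1]]
has determinant 7.) The finite-dimensional Fredholm alternative says: either (I - K) is invertible, or ker(I - K) ≠ {0} and then range(I - K) = ker((I - K)^*)^⊥, with dim ker(I - K) = dim ker((I - K)^*). Since det(I - K) ≠ 0, 1 is not an eigenvalue of K and ker(I - K) = {0}, so we are in the first case: for every y there is a unique x = (I - K)^(-1) y. Explicitly, by the Sherman–Morrison formula, (I - u v^T)^(-1) = I + u v^T/(1 - v·u), i.e. (I - K)^(-1) = I + K/(7).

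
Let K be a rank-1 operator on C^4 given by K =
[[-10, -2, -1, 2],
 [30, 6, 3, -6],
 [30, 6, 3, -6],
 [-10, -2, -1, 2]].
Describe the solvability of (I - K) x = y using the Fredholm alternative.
(I - K) is singular (det(I - K) = 0, i.e. 1 ∈ sigma(K)). (I - K) x = y is solvable iff y ⊥ ker((I - K)^*) = span{(-10, -2, -1, 2)}, i.e. iff -10y_1 - 2y_2 - y_3 + 2y_4 = 0. When solvable, the solutions are x = y + c·(1, -3, -3, 1), c arbitrary (ker(I - K) = span{(1, -3, -3, 1)}, dimension 1).

K has rank 1, so it is an outer product K = u v^T: every row of K is a multiple of one row vector. Reading off the entries, u = (1, -3, -3, 1) and v = (-10, -2, -1, 2) (row i of K equals u_i·v^T). A rank-one matrix u v^T satisfies K u = u (v·u) and kills the (3)-dimensional subspace v^⊥, so its characteristic polynomial is lambda^3 (lambda - v·u) with v·u = tr K = 1. Hence the eigenvalues of I - K are 1 (multiplicity 3) and 1 - (1) = 0, so det(I - K) = 0. (Direct check: I - K =
[[11, 2, 1, -2],
 [-30, -5, -3, 6],
 [-30, -6, -2, 6],
 [10, 2, 1, -1]]
has determinant 0.) So 1 is an eigenvalue of K and (I - K) is not invertible. The finite-dimensional Fredholm alternative says: either (I - K) is invertible, or ker(I - K) ≠ {0} and then range(I - K) = ker((I - K)^*)^⊥, with dim ker(I - K) = dim ker((I - K)^*). We are in the second case, so we need both kernels. Kernel of I - K: (I - K) u = u - u (v·u) = u - u = 0, so ker(I - K) = span{u} = span{(1, -3, -3, 1)} (it is exactly 1-dimensional because rank(I - K) = 3). Kernel of the adjoint: K is real, so (I - K)^* = I - K^T = I - v u^T, and (I - v u^T) v = v - v (u·v) = 0; hence ker((I - K)^*) = span{v} = span{(-10, -2, -1, 2)}. Therefore (I - K) x = y is solvable iff <y, v> = 0, i.e. iff -10y_1 - 2y_2 - y_3 + 2y_4 = 0. When this holds, K y = u (v·y) = 0, so (I - K) y = y and x = y is a particular solution; the full solution set is the line x = y + c·u = y + c·(1, -3, -3, 1), c ∈ C.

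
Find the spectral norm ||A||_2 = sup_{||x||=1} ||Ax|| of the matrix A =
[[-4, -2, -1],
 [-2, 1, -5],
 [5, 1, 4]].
||A||_2 ≈ 8.864 (= sqrt(largest eigenvalue of A^T A))

||A||_2 = sigma_max(A) = sqrt(lambda_max(A^T A)). Form the symmetric matrix M = A^T A =
[[45, 11, 34],
 [11, 6, 1],
 [34, 1, 42]].
Its characteristic polynomial (trace, sum of principal 2x2 minors, determinant of M give the coefficients) is
  p(λ) = det(λ I - M) = λ^3 - 93λ^2 + 1134λ - 25.
No integer candidate from the rational root theorem (±divisors of 25) is a root, so the roots are irrational. The cubic discriminant is Δ = 5256142353 > 0, so there are three distinct real roots. p(0) = -25 and p(1) = 1017 have opposite signs, so a root lies in (0, 1); Newton's method refines it to λ ≈ 0.0221. p(14) = 367 and p(15) = -565 have opposite signs, so a root lies in (14, 15); Newton's method refines it to λ ≈ 14.4066. p(78) = -2833 and p(79) = 2187 have opposite signs, so a root lies in (78, 79); Newton's method refines it to λ ≈ 78.5713. Check (Vieta): the three roots sum to 93, matching tr M = 93.
So the eigenvalues of A^T A are ≈ 0.0221, 14.4066, 78.5713 (all ≥ 0, as they must be for A^T A). The largest is λ_max ≈ 78.5713, hence ||A||_2 = sqrt(λ_max) ≈ 8.864.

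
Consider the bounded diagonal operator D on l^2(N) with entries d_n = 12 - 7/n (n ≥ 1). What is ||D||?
||D|| = 12

For a diagonal operator on l^2 with entries d_n, ||D|| = sup_n |d_n|. Here d_1 = 5, d_2 = 17/2, ..., and d_n = 12 - 7/n increases monotonically toward 12. All terms lie in [5, 12), so |d_n| = d_n and the supremum is the limit 12, which is not attained by any individual d_n. Hence ||D|| = 12.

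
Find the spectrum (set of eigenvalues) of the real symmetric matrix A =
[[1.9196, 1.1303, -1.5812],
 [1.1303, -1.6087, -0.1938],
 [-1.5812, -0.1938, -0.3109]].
sigma(A) ≈ {-2, -1, 3}

A is real symmetric, so its spectrum consists of real eigenvalues. Expanding the characteristic polynomial of the displayed matrix gives
  det(λ I - A) = p(λ) = λ^3 + (0)λ^2 + (-7)λ + (-6).
Solving p(λ) = 0 yields eigenvalues ≈ -2, -1, 3. (A is shown rounded to 4 decimals, so these recover the underlying integer eigenvalues to within that precision.)
Verification: the trace of A = 0 equals the sum of eigenvalues 0, and det(A) ≈ 6.0000 matches the eigenvalue product 6.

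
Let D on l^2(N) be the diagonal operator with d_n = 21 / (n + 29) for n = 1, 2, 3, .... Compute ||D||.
||D|| = 7/10 (attained at n = 1)

For D diagonal, ||D|| = sup_n |d_n| = sup_n 21/(n + 29). This is positive and strictly decreasing in n, so the supremum is attained at n = 1: d_1 = 21/(1 + 29) = 7/10. Hence ||D|| = 7/10.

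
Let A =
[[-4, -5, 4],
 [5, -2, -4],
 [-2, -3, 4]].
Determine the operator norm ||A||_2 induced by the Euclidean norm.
||A||_2 ≈ 10.1474 (= sqrt(largest eigenvalue of A^T A))

||A||_2 = sigma_max(A) = sqrt(lambda_max(A^T A)). Form the symmetric matrix M = A^T A =
[[45, 16, -44],
 [16, 38, -24],
 [-44, -24, 48]].
Its characteristic polynomial (trace, sum of principal 2x2 minors, determinant of M give the coefficients) is
  p(λ) = det(λ I - M) = λ^3 - 131λ^2 + 2926λ - 4096.
No integer candidate from the rational root theorem (±divisors of 4096) is a root, so the roots are irrational. The cubic discriminant is Δ = 37694651524 > 0, so there are three distinct real roots. p(1) = -1300 and p(2) = 1240 have opposite signs, so a root lies in (1, 2); Newton's method refines it to λ ≈ 1.4994. p(26) = 1000 and p(27) = -910 have opposite signs, so a root lies in (26, 27); Newton's method refines it to λ ≈ 26.5303. p(102) = -7360 and p(103) = 230 have opposite signs, so a root lies in (102, 103); Newton's method refines it to λ ≈ 102.9704. Check (Vieta): the three roots sum to 131, matching tr M = 131.
So the eigenvalues of A^T A are ≈ 1.4994, 26.5303, 102.9704 (all ≥ 0, as they must be for A^T A). The largest is λ_max ≈ 102.9704, hence ||A||_2 = sqrt(λ_max) ≈ 10.1474.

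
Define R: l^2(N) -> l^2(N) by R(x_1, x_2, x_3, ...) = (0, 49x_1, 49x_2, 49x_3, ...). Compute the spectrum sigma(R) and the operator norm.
sigma(R) = closed disk {z in C : |z| ≤ 49}; ||R|| = 49

Note R = 49·U where U is the unit right shift (U x)_k = x_{k-1} (with x_0 := 0); so ||R|| = 49||U|| and sigma(R) = 49·sigma(U). ||R x||^2 = sum_{k≥1} |49x_k|^2 = 2401||x||^2, so ||R|| = 49 and sigma(R) ⊂ {|z| ≤ 49}. For any |lambda| < 49, the equation (R - lambda I) x = 0 forces x_1 = 0, then 49x_k = lambda x_{k+1} ⇒ x = 0, so R has no eigenvalues. But (R - lambda I) is not surjective for |lambda| < 49: solving (R - lambda I) x = e_1 would require x_n proportional to (lambda/49)^(-n), which is not in l^2. So every |lambda| < 49 lies in the residual spectrum. The boundary |lambda| = 49 is in the approximate point spectrum (the spectrum is closed). Hence sigma(R) is the closed disk of radius 49.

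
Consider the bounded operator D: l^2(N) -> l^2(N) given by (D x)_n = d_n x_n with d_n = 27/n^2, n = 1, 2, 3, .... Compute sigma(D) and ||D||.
sigma(D) = {27/n^2 : n ≥ 1} ∪ {0}; ||D|| = 27

A bounded diagonal operator on l^2 with diagonal entries d_n has spectrum equal to the closure of {d_n : n ≥ 1}: every d_n is an eigenvalue (with eigenvector e_n), so {d_n} ⊂ sigma(D); the spectrum is closed, so its closure is too; and for lambda not in the closure, (D - lambda I) has bounded inverse (the diagonal entries 1/(d_n - lambda) are bounded). For our sequence d_n = 27/n^2, n = 1, 2, 3, ...:
  - {d_n} = {27/n^2 : n ≥ 1}; the only limit point is 0
  - closure = {27/n^2 : n ≥ 1} ∪ {0}
For the norm: a diagonal operator has ||D|| = sup_n |d_n|. Here d_n = 27/n^2 is positive and decreasing, so sup_n |d_n| = d_1 = 27. So ||D|| = 27.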